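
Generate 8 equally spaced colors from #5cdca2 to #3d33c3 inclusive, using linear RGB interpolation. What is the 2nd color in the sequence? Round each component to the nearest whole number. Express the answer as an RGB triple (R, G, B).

(88, 196, 167)

With 8 swatches and endpoints inclusive, swatch 2 sits at t = (2 − 1)/(8 − 1) = 1/7 ≈ 0.1429.
#5cdca2 → (92, 220, 162); #3d33c3 → (61, 51, 195).
R = 92 + 0.1429 × (61 − 92) = 87.57 → 88
G = 220 + 0.1429 × (51 − 220) = 195.85 → 196
B = 162 + 0.1429 × (195 − 162) = 166.716 → 167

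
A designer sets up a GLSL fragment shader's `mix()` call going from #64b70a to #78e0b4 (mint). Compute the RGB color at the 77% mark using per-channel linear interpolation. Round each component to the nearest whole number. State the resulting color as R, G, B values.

#64b70a → (100, 183, 10); #78e0b4 → (120, 224, 180).
77% corresponds to t = 0.77.
R = 100 + 0.77 × (120 − 100) = 100 + 0.77 × 20 = 115.4 → 115
G = 183 + 0.77 × (224 − 183) = 183 + 0.77 × 41 = 214.57 → 215
B = 10 + 0.77 × (180 − 10) = 10 + 0.77 × 170 = 140.9 → 141
So the blended color is (115, 215, 141), about #73d78d.

(115, 215, 141)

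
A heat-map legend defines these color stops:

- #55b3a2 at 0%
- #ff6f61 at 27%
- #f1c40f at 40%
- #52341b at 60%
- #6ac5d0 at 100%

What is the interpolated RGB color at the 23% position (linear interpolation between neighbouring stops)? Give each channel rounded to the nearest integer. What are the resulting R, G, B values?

23% lies between the 0% and 27% stops, so the local fraction is t = (23 − 0)/(27 − 0) = 23/27 ≈ 0.8519.
#55b3a2 → (85, 179, 162); #ff6f61 → (255, 111, 97).
R = 85 + 0.8519 × (255 − 85) = 229.823 → 230
G = 179 + 0.8519 × (111 − 179) = 121.071 → 121
B = 162 + 0.8519 × (97 − 162) = 106.626 → 107

(230, 121, 107)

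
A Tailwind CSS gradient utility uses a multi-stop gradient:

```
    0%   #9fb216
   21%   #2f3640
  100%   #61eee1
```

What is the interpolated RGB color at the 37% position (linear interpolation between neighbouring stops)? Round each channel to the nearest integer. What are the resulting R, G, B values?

37% lies between the 21% and 100% stops, so the local fraction is t = (37 − 21)/(100 − 21) = 16/79 ≈ 0.2025.
#2f3640 → (47, 54, 64); #61eee1 → (97, 238, 225).
R = 47 + 0.2025 × (97 − 47) = 57.125 → 57
G = 54 + 0.2025 × (238 − 54) = 91.26 → 91
B = 64 + 0.2025 × (225 − 64) = 96.602 → 97

(57, 91, 97)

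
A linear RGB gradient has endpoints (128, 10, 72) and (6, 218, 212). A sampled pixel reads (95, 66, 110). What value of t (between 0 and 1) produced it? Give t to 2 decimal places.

Invert the lerp on the G channel (largest span, 208): t = (66 − 10) / (218 − 10) = 56/208 = 0.26923.
Check on R: (95 − 128)/(6 − 128) = 0.2705 ✓

0.27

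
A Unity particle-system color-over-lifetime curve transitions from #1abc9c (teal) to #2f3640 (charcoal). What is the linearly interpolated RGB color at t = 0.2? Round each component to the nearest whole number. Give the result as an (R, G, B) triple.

#1abc9c → (26, 188, 156); #2f3640 → (47, 54, 64).
R = 26 + 0.2 × (47 − 26) = 26 + 0.2 × 21 = 30.2 → 30
G = 188 + 0.2 × (54 − 188) = 188 + 0.2 × -134 = 161.2 → 161
B = 156 + 0.2 × (64 − 156) = 156 + 0.2 × -92 = 137.6 → 138
So the blended color is (30, 161, 138), about #1ea18a.

(30, 161, 138)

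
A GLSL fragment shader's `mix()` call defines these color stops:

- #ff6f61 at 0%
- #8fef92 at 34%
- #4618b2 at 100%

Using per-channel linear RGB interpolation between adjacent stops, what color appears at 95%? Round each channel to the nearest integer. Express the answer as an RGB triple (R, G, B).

(76, 40, 176)

95% lies between the 34% and 100% stops, so the local fraction is t = (95 − 34)/(100 − 34) = 61/66 ≈ 0.9242.
#8fef92 → (143, 239, 146); #4618b2 → (70, 24, 178).
R = 143 + 0.9242 × (70 − 143) = 75.533 → 76
G = 239 + 0.9242 × (24 − 239) = 40.297 → 40
B = 146 + 0.9242 × (178 − 146) = 175.574 → 176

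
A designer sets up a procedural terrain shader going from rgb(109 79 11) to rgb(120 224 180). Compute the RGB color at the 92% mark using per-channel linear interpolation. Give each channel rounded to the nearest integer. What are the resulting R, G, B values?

(119, 212, 166)

92% corresponds to t = 0.92.
R = 109 + 0.92 × (120 − 109) = 109 + 0.92 × 11 = 119.12 → 119
G = 79 + 0.92 × (224 − 79) = 79 + 0.92 × 145 = 212.4 → 212
B = 11 + 0.92 × (180 − 11) = 11 + 0.92 × 169 = 166.48 → 166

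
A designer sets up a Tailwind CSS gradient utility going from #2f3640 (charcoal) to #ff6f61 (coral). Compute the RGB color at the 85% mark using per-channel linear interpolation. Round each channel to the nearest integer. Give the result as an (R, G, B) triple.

(224, 102, 92)

#2f3640 → (47, 54, 64); #ff6f61 → (255, 111, 97).
85% corresponds to t = 0.85.
R = 47 + 0.85 × (255 − 47) = 47 + 0.85 × 208 = 223.8 → 224
G = 54 + 0.85 × (111 − 54) = 54 + 0.85 × 57 = 102.45 → 102
B = 64 + 0.85 × (97 − 64) = 64 + 0.85 × 33 = 92.05 → 92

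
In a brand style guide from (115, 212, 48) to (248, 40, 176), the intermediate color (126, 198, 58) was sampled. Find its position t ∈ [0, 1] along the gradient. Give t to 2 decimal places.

0.08

Invert the lerp on the G channel (largest span, 172): t = (198 − 212) / (40 − 212) = -14/-172 = 0.081395.
Check on R: (126 − 115)/(248 − 115) = 0.08271 ✓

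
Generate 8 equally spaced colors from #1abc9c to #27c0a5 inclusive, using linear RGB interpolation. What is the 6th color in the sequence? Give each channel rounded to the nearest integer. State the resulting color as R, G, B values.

With 8 swatches and endpoints inclusive, swatch 6 sits at t = (6 − 1)/(8 − 1) = 5/7 ≈ 0.7143.
#1abc9c → (26, 188, 156); #27c0a5 → (39, 192, 165).
R = 26 + 0.7143 × (39 − 26) = 35.286 → 35
G = 188 + 0.7143 × (192 − 188) = 190.857 → 191
B = 156 + 0.7143 × (165 − 156) = 162.429 → 162

(35, 191, 162)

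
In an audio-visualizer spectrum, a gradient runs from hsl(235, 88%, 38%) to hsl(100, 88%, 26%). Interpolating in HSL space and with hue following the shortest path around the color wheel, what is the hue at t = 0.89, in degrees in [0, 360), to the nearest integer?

Hue arc: Δh = 100 − 235 = -135° (|Δh| ≤ 180, already the shorter path).
H = 235 + 0.89 × (-135) = 114.85 → 115°

115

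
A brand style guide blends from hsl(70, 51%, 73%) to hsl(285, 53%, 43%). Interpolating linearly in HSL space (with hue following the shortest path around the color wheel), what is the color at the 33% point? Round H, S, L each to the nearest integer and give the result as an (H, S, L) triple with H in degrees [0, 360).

(22, 52, 63)

Hue: 285 − 70 = 215°, but |215| > 180 so the shorter arc goes the other way: Δh = 215 − 360 = -145°.
H = 70 + 0.33 × (-145) = 22.15 → 22°
S = 51 + 0.33 × (53 − 51) = 51.66 → 52%
L = 73 + 0.33 × (43 − 73) = 63.1 → 63%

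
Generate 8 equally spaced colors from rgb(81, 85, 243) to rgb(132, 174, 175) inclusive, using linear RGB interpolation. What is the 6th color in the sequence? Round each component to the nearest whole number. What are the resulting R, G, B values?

With 8 swatches and endpoints inclusive, swatch 6 sits at t = (6 − 1)/(8 − 1) = 5/7 ≈ 0.7143.
R = 81 + 0.7143 × (132 − 81) = 117.429 → 117
G = 85 + 0.7143 × (174 − 85) = 148.573 → 149
B = 243 + 0.7143 × (175 − 243) = 194.428 → 194

(117, 149, 194)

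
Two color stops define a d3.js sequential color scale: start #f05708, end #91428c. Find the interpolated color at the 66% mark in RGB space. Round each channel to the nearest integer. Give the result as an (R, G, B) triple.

(177, 73, 95)

#f05708 → (240, 87, 8); #91428c → (145, 66, 140).
66% corresponds to t = 0.66.
R = 240 + 0.66 × (145 − 240) = 240 + 0.66 × -95 = 177.3 → 177
G = 87 + 0.66 × (66 − 87) = 87 + 0.66 × -21 = 73.14 → 73
B = 8 + 0.66 × (140 − 8) = 8 + 0.66 × 132 = 95.12 → 95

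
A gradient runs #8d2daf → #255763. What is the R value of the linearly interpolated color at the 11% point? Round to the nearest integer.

130

R₁ = 141 (from #8d2daf), R₂ = 37 (from #255763).
R = 141 + 0.11 × (37 − 141) = 129.56 → 130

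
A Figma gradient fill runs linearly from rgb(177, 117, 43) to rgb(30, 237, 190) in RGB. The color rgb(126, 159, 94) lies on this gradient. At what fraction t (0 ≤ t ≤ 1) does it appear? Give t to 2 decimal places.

0.35

Invert the lerp on the R channel (largest span, 147): t = (126 − 177) / (30 − 177) = -51/-147 = 0.34694.
Check on G: (159 − 117)/(237 − 117) = 0.35 ✓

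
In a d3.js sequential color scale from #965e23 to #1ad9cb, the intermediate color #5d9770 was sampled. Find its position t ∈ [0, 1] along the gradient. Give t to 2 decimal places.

0.46

Invert the lerp on the B channel (largest span, 168): t = (112 − 35) / (203 − 35) = 77/168 = 0.45833.
Check on R: (93 − 150)/(26 − 150) = 0.4597 ✓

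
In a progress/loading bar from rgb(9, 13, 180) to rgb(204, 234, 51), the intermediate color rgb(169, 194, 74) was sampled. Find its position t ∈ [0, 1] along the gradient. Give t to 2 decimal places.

0.82

Invert the lerp on the G channel (largest span, 221): t = (194 − 13) / (234 − 13) = 181/221 = 0.819.
Check on R: (169 − 9)/(204 − 9) = 0.8205 ✓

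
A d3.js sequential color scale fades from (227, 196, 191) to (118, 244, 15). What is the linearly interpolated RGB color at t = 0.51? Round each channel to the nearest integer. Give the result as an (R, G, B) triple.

R = 227 + 0.51 × (118 − 227) = 227 + 0.51 × -109 = 171.41 → 171
G = 196 + 0.51 × (244 − 196) = 196 + 0.51 × 48 = 220.48 → 220
B = 191 + 0.51 × (15 − 191) = 191 + 0.51 × -176 = 101.24 → 101
So the blended color is (171, 220, 101), about #abdc65.

(171, 220, 101)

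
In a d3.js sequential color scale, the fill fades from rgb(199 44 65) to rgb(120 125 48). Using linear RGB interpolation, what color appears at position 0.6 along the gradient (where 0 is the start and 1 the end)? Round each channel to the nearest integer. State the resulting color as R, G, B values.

R = 199 + 0.6 × (120 − 199) = 199 + 0.6 × -79 = 151.6 → 152
G = 44 + 0.6 × (125 − 44) = 44 + 0.6 × 81 = 92.6 → 93
B = 65 + 0.6 × (48 − 65) = 65 + 0.6 × -17 = 54.8 → 55

(152, 93, 55)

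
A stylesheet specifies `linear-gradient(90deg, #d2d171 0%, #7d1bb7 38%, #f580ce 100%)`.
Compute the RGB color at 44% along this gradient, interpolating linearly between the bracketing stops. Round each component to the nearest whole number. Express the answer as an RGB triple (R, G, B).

(137, 37, 185)

44% lies between the 38% and 100% stops, so the local fraction is t = (44 − 38)/(100 − 38) = 6/62 ≈ 0.0968.
#7d1bb7 → (125, 27, 183); #f580ce → (245, 128, 206).
R = 125 + 0.0968 × (245 − 125) = 136.616 → 137
G = 27 + 0.0968 × (128 − 27) = 36.777 → 37
B = 183 + 0.0968 × (206 − 183) = 185.226 → 185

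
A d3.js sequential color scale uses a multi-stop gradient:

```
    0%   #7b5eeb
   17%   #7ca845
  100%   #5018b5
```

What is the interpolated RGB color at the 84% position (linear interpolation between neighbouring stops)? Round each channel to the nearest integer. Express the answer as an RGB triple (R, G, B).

(88, 52, 159)

84% lies between the 17% and 100% stops, so the local fraction is t = (84 − 17)/(100 − 17) = 67/83 ≈ 0.8072.
#7ca845 → (124, 168, 69); #5018b5 → (80, 24, 181).
R = 124 + 0.8072 × (80 − 124) = 88.483 → 88
G = 168 + 0.8072 × (24 − 168) = 51.763 → 52
B = 69 + 0.8072 × (181 − 69) = 159.406 → 159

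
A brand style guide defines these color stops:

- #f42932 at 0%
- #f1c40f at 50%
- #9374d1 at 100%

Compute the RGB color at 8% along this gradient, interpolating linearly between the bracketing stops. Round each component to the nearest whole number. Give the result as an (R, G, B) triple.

8% lies between the 0% and 50% stops, so the local fraction is t = (8 − 0)/(50 − 0) = 8/50 ≈ 0.16.
#f42932 → (244, 41, 50); #f1c40f → (241, 196, 15).
R = 244 + 0.16 × (241 − 244) = 243.52 → 244
G = 41 + 0.16 × (196 − 41) = 65.8 → 66
B = 50 + 0.16 × (15 − 50) = 44.4 → 44

(244, 66, 44)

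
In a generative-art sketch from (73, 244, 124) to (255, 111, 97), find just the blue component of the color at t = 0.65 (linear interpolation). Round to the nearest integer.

106

B = 124 + 0.65 × (97 − 124) = 106.45 → 106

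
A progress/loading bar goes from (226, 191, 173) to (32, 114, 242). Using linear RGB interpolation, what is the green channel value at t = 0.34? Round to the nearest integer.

G = 191 + 0.34 × (114 − 191) = 164.82 → 165

165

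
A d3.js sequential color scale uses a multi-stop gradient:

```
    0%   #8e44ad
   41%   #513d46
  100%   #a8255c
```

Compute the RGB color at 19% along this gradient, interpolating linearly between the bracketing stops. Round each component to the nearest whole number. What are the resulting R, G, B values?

(114, 65, 125)

19% lies between the 0% and 41% stops, so the local fraction is t = (19 − 0)/(41 − 0) = 19/41 ≈ 0.4634.
#8e44ad → (142, 68, 173); #513d46 → (81, 61, 70).
R = 142 + 0.4634 × (81 − 142) = 113.733 → 114
G = 68 + 0.4634 × (61 − 68) = 64.756 → 65
B = 173 + 0.4634 × (70 − 173) = 125.27 → 125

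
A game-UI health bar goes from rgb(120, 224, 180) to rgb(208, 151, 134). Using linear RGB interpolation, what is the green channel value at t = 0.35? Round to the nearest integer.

G = 224 + 0.35 × (151 − 224) = 198.45 → 198

198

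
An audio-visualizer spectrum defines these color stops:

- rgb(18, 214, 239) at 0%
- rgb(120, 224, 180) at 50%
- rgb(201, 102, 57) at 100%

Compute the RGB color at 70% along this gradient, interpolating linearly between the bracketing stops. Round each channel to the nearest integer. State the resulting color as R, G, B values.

70% lies between the 50% and 100% stops, so the local fraction is t = (70 − 50)/(100 − 50) = 20/50 ≈ 0.4.
R = 120 + 0.4 × (201 − 120) = 152.4 → 152
G = 224 + 0.4 × (102 − 224) = 175.2 → 175
B = 180 + 0.4 × (57 − 180) = 130.8 → 131

(152, 175, 131)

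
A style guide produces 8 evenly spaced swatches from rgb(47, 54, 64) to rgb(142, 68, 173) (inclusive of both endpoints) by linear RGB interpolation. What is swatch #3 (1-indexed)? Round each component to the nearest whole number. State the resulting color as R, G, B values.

(74, 58, 95)

With 8 swatches and endpoints inclusive, swatch 3 sits at t = (3 − 1)/(8 − 1) = 2/7 ≈ 0.2857.
R = 47 + 0.2857 × (142 − 47) = 74.142 → 74
G = 54 + 0.2857 × (68 − 54) = 58 → 58
B = 64 + 0.2857 × (173 − 64) = 95.141 → 95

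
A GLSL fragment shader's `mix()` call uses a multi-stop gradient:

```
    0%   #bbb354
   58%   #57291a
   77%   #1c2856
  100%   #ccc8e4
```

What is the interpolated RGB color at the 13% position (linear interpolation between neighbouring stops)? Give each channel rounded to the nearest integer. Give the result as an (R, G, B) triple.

(165, 148, 71)

13% lies between the 0% and 58% stops, so the local fraction is t = (13 − 0)/(58 − 0) = 13/58 ≈ 0.2241.
#bbb354 → (187, 179, 84); #57291a → (87, 41, 26).
R = 187 + 0.2241 × (87 − 187) = 164.59 → 165
G = 179 + 0.2241 × (41 − 179) = 148.074 → 148
B = 84 + 0.2241 × (26 − 84) = 71.002 → 71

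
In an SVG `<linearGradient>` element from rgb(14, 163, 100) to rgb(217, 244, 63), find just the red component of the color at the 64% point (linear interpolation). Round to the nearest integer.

R = 14 + 0.64 × (217 − 14) = 143.92 → 144

144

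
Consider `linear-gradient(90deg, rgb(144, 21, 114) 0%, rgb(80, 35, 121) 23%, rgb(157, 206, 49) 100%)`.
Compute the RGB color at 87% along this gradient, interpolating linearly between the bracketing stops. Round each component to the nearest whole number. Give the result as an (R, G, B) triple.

87% lies between the 23% and 100% stops, so the local fraction is t = (87 − 23)/(100 − 23) = 64/77 ≈ 0.8312.
R = 80 + 0.8312 × (157 − 80) = 144.002 → 144
G = 35 + 0.8312 × (206 − 35) = 177.135 → 177
B = 121 + 0.8312 × (49 − 121) = 61.154 → 61

(144, 177, 61)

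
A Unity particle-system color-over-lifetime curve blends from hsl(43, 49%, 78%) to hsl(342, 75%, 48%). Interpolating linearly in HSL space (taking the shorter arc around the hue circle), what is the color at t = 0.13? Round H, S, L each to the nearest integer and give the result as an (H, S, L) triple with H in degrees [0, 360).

Hue: 342 − 43 = 299°, but |299| > 180 so the shorter arc goes the other way: Δh = 299 − 360 = -61°.
H = 43 + 0.13 × (-61) = 35.07 → 35°
S = 49 + 0.13 × (75 − 49) = 52.38 → 52%
L = 78 + 0.13 × (48 − 78) = 74.1 → 74%

(35, 52, 74)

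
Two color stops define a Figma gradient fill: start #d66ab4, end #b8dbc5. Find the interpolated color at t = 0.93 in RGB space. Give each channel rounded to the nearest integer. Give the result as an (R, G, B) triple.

#d66ab4 → (214, 106, 180); #b8dbc5 → (184, 219, 197).
R = 214 + 0.93 × (184 − 214) = 214 + 0.93 × -30 = 186.1 → 186
G = 106 + 0.93 × (219 − 106) = 106 + 0.93 × 113 = 211.09 → 211
B = 180 + 0.93 × (197 − 180) = 180 + 0.93 × 17 = 195.81 → 196
So the blended color is (186, 211, 196), about #bad3c4.

(186, 211, 196)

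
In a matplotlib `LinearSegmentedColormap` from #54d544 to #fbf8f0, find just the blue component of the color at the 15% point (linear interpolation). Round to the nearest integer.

94

B₁ = 68 (from #54d544), B₂ = 240 (from #fbf8f0).
B = 68 + 0.15 × (240 − 68) = 93.8 → 94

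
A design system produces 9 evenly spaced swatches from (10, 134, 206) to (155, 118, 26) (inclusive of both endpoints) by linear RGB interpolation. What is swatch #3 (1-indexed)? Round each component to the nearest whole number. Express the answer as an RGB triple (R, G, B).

(46, 130, 161)

With 9 swatches and endpoints inclusive, swatch 3 sits at t = (3 − 1)/(9 − 1) = 2/8 ≈ 0.25.
R = 10 + 0.25 × (155 − 10) = 46.25 → 46
G = 134 + 0.25 × (118 − 134) = 130 → 130
B = 206 + 0.25 × (26 − 206) = 161 → 161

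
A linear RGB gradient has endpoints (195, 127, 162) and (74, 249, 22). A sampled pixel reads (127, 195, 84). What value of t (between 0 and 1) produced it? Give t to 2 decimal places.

0.56

Invert the lerp on the B channel (largest span, 140): t = (84 − 162) / (22 − 162) = -78/-140 = 0.55714.
Check on R: (127 − 195)/(74 − 195) = 0.562 ✓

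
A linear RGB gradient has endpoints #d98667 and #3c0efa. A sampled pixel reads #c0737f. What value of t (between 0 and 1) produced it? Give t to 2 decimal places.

Invert the lerp on the R channel (largest span, 157): t = (192 − 217) / (60 − 217) = -25/-157 = 0.15924.
Check on G: (115 − 134)/(14 − 134) = 0.1583 ✓

0.16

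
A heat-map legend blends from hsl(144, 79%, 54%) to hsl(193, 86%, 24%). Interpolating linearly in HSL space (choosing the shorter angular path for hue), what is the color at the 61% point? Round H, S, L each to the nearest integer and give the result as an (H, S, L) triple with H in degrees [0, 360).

Hue arc: Δh = 193 − 144 = 49° (|Δh| ≤ 180, already the shorter path).
H = 144 + 0.61 × (49) = 173.89 → 174°
S = 79 + 0.61 × (86 − 79) = 83.27 → 83%
L = 54 + 0.61 × (24 − 54) = 35.7 → 36%

(174, 83, 36)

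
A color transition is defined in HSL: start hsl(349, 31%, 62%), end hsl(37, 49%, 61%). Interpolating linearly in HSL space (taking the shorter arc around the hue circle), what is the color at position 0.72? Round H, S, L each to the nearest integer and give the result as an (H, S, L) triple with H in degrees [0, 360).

Hue: 37 − 349 = -312°, but |-312| > 180 so the shorter arc goes the other way: Δh = -312 + 360 = 48°.
H = 349 + 0.72 × (48) = 383.56 → 384 → 384 mod 360 = 24°
S = 31 + 0.72 × (49 − 31) = 43.96 → 44%
L = 62 + 0.72 × (61 − 62) = 61.28 → 61%

(24, 44, 61)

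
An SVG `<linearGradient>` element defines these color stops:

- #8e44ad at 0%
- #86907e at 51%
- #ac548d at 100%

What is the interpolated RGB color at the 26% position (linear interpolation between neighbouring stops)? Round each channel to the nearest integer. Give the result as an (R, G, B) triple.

(138, 107, 149)

26% lies between the 0% and 51% stops, so the local fraction is t = (26 − 0)/(51 − 0) = 26/51 ≈ 0.5098.
#8e44ad → (142, 68, 173); #86907e → (134, 144, 126).
R = 142 + 0.5098 × (134 − 142) = 137.922 → 138
G = 68 + 0.5098 × (144 − 68) = 106.745 → 107
B = 173 + 0.5098 × (126 − 173) = 149.039 → 149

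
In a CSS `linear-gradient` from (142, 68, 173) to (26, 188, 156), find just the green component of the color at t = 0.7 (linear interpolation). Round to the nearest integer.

152

G = 68 + 0.7 × (188 − 68) = 152 → 152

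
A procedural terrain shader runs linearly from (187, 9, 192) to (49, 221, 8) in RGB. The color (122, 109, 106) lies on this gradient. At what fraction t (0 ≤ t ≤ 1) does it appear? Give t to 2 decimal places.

Invert the lerp on the G channel (largest span, 212): t = (109 − 9) / (221 − 9) = 100/212 = 0.4717.
Check on R: (122 − 187)/(49 − 187) = 0.471 ✓

0.47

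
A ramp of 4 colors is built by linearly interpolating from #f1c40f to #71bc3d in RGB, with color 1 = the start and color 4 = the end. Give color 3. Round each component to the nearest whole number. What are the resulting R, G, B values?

With 4 swatches and endpoints inclusive, swatch 3 sits at t = (3 − 1)/(4 − 1) = 2/3 ≈ 0.6667.
#f1c40f → (241, 196, 15); #71bc3d → (113, 188, 61).
R = 241 + 0.6667 × (113 − 241) = 155.662 → 156
G = 196 + 0.6667 × (188 − 196) = 190.666 → 191
B = 15 + 0.6667 × (61 − 15) = 45.668 → 46

(156, 191, 46)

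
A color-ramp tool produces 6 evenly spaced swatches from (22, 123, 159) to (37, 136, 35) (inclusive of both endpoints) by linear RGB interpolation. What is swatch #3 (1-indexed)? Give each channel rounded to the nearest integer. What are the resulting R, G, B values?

(28, 128, 109)

With 6 swatches and endpoints inclusive, swatch 3 sits at t = (3 − 1)/(6 − 1) = 2/5 ≈ 0.4.
R = 22 + 0.4 × (37 − 22) = 28 → 28
G = 123 + 0.4 × (136 − 123) = 128.2 → 128
B = 159 + 0.4 × (35 − 159) = 109.4 → 109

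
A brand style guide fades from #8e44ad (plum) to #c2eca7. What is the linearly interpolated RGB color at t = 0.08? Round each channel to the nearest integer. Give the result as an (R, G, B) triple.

#8e44ad → (142, 68, 173); #c2eca7 → (194, 236, 167).
R = 142 + 0.08 × (194 − 142) = 142 + 0.08 × 52 = 146.16 → 146
G = 68 + 0.08 × (236 − 68) = 68 + 0.08 × 168 = 81.44 → 81
B = 173 + 0.08 × (167 − 173) = 173 + 0.08 × -6 = 172.52 → 173

(146, 81, 173)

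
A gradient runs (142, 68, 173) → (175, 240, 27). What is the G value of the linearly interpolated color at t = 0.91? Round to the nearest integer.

225

G = 68 + 0.91 × (240 − 68) = 224.52 → 225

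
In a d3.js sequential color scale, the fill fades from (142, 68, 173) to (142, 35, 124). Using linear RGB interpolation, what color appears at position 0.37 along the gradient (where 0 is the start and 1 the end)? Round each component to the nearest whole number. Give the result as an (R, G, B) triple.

(142, 56, 155)

R = 142 + 0.37 × (142 − 142) = 142 + 0.37 × 0 = 142 → 142
G = 68 + 0.37 × (35 − 68) = 68 + 0.37 × -33 = 55.79 → 56
B = 173 + 0.37 × (124 − 173) = 173 + 0.37 × -49 = 154.87 → 155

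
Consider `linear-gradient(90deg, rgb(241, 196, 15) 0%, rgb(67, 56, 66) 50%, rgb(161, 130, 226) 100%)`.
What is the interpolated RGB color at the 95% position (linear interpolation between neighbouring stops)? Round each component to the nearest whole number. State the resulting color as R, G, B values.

(152, 123, 210)

95% lies between the 50% and 100% stops, so the local fraction is t = (95 − 50)/(100 − 50) = 45/50 ≈ 0.9.
R = 67 + 0.9 × (161 − 67) = 151.6 → 152
G = 56 + 0.9 × (130 − 56) = 122.6 → 123
B = 66 + 0.9 × (226 − 66) = 210 → 210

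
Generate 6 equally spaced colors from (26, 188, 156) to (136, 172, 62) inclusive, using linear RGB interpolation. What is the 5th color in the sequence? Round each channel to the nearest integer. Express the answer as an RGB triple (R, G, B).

(114, 175, 81)

With 6 swatches and endpoints inclusive, swatch 5 sits at t = (5 − 1)/(6 − 1) = 4/5 ≈ 0.8.
R = 26 + 0.8 × (136 − 26) = 114 → 114
G = 188 + 0.8 × (172 − 188) = 175.2 → 175
B = 156 + 0.8 × (62 − 156) = 80.8 → 81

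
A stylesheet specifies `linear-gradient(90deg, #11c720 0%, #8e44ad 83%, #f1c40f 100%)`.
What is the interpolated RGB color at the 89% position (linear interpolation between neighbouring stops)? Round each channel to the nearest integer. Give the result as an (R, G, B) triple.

89% lies between the 83% and 100% stops, so the local fraction is t = (89 − 83)/(100 − 83) = 6/17 ≈ 0.3529.
#8e44ad → (142, 68, 173); #f1c40f → (241, 196, 15).
R = 142 + 0.3529 × (241 − 142) = 176.937 → 177
G = 68 + 0.3529 × (196 − 68) = 113.171 → 113
B = 173 + 0.3529 × (15 − 173) = 117.242 → 117

(177, 113, 117)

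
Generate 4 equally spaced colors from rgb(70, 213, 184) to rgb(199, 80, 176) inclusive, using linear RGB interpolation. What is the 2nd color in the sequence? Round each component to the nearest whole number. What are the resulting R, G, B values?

(113, 169, 181)

With 4 swatches and endpoints inclusive, swatch 2 sits at t = (2 − 1)/(4 − 1) = 1/3 ≈ 0.3333.
R = 70 + 0.3333 × (199 − 70) = 112.996 → 113
G = 213 + 0.3333 × (80 − 213) = 168.671 → 169
B = 184 + 0.3333 × (176 − 184) = 181.334 → 181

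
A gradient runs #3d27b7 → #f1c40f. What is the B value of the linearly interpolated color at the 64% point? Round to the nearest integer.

B₁ = 183 (from #3d27b7), B₂ = 15 (from #f1c40f).
B = 183 + 0.64 × (15 − 183) = 75.48 → 75

75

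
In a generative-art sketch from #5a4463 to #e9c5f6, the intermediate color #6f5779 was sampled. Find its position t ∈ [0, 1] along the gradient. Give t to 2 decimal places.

0.15

Invert the lerp on the B channel (largest span, 147): t = (121 − 99) / (246 − 99) = 22/147 = 0.14966.
Check on R: (111 − 90)/(233 − 90) = 0.1469 ✓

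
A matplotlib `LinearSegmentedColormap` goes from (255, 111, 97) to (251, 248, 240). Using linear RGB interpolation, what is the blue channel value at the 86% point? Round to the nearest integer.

B = 97 + 0.86 × (240 − 97) = 219.98 → 220

220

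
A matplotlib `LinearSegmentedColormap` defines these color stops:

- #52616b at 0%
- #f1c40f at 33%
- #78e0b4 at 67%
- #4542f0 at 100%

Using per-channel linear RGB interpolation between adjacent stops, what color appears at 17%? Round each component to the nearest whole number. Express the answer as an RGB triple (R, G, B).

17% lies between the 0% and 33% stops, so the local fraction is t = (17 − 0)/(33 − 0) = 17/33 ≈ 0.5152.
#52616b → (82, 97, 107); #f1c40f → (241, 196, 15).
R = 82 + 0.5152 × (241 − 82) = 163.917 → 164
G = 97 + 0.5152 × (196 − 97) = 148.005 → 148
B = 107 + 0.5152 × (15 − 107) = 59.602 → 60

(164, 148, 60)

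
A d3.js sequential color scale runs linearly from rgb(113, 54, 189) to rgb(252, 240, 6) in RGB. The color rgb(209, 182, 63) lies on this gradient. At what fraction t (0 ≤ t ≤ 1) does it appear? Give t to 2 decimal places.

Invert the lerp on the G channel (largest span, 186): t = (182 − 54) / (240 − 54) = 128/186 = 0.68817.
Check on R: (209 − 113)/(252 − 113) = 0.6906 ✓

0.69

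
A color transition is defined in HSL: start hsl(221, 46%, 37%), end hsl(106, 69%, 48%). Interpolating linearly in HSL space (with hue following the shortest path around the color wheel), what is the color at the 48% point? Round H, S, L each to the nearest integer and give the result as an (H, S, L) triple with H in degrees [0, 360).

(166, 57, 42)

Hue arc: Δh = 106 − 221 = -115° (|Δh| ≤ 180, already the shorter path).
H = 221 + 0.48 × (-115) = 165.8 → 166°
S = 46 + 0.48 × (69 − 46) = 57.04 → 57%
L = 37 + 0.48 × (48 − 37) = 42.28 → 42%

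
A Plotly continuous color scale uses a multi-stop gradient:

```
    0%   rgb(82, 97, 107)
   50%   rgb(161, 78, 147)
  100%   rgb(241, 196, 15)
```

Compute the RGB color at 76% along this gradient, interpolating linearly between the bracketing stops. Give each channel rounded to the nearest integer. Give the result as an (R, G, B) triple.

76% lies between the 50% and 100% stops, so the local fraction is t = (76 − 50)/(100 − 50) = 26/50 ≈ 0.52.
R = 161 + 0.52 × (241 − 161) = 202.6 → 203
G = 78 + 0.52 × (196 − 78) = 139.36 → 139
B = 147 + 0.52 × (15 − 147) = 78.36 → 78

(203, 139, 78)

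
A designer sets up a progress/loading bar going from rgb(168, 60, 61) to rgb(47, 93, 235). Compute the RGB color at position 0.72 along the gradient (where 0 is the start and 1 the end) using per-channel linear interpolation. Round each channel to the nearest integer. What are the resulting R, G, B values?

(81, 84, 186)

R = 168 + 0.72 × (47 − 168) = 168 + 0.72 × -121 = 80.88 → 81
G = 60 + 0.72 × (93 − 60) = 60 + 0.72 × 33 = 83.76 → 84
B = 61 + 0.72 × (235 − 61) = 61 + 0.72 × 174 = 186.28 → 186
So the blended color is (81, 84, 186), about #5154ba.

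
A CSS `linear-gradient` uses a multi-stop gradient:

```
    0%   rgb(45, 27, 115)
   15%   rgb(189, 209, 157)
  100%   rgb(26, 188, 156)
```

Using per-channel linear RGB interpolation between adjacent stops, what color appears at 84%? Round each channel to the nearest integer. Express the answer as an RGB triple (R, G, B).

84% lies between the 15% and 100% stops, so the local fraction is t = (84 − 15)/(100 − 15) = 69/85 ≈ 0.8118.
R = 189 + 0.8118 × (26 − 189) = 56.677 → 57
G = 209 + 0.8118 × (188 − 209) = 191.952 → 192
B = 157 + 0.8118 × (156 − 157) = 156.188 → 156

(57, 192, 156)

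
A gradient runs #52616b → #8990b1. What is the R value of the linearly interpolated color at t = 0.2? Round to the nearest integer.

93

R₁ = 82 (from #52616b), R₂ = 137 (from #8990b1).
R = 82 + 0.2 × (137 − 82) = 93 → 93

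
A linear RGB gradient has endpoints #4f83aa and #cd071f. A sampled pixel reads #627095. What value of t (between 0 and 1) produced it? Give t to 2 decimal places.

0.15

Invert the lerp on the B channel (largest span, 139): t = (149 − 170) / (31 − 170) = -21/-139 = 0.15108.
Check on R: (98 − 79)/(205 − 79) = 0.1508 ✓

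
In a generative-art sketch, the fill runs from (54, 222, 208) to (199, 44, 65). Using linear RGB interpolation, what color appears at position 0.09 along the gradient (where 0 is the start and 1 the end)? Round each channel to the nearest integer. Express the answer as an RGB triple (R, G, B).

R = 54 + 0.09 × (199 − 54) = 54 + 0.09 × 145 = 67.05 → 67
G = 222 + 0.09 × (44 − 222) = 222 + 0.09 × -178 = 205.98 → 206
B = 208 + 0.09 × (65 − 208) = 208 + 0.09 × -143 = 195.13 → 195

(67, 206, 195)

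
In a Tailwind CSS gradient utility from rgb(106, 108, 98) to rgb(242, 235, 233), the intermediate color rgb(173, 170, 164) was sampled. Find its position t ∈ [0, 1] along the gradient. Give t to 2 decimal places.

Invert the lerp on the R channel (largest span, 136): t = (173 − 106) / (242 − 106) = 67/136 = 0.49265.
Check on G: (170 − 108)/(235 − 108) = 0.4882 ✓

0.49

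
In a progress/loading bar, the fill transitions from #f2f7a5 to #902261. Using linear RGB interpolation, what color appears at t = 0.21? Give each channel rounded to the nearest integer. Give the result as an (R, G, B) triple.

#f2f7a5 → (242, 247, 165); #902261 → (144, 34, 97).
R = 242 + 0.21 × (144 − 242) = 242 + 0.21 × -98 = 221.42 → 221
G = 247 + 0.21 × (34 − 247) = 247 + 0.21 × -213 = 202.27 → 202
B = 165 + 0.21 × (97 − 165) = 165 + 0.21 × -68 = 150.72 → 151

(221, 202, 151)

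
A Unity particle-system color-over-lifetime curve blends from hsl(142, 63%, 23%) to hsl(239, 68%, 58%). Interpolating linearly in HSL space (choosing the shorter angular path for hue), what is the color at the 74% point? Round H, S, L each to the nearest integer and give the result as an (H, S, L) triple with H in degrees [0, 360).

(214, 67, 49)

Hue arc: Δh = 239 − 142 = 97° (|Δh| ≤ 180, already the shorter path).
H = 142 + 0.74 × (97) = 213.78 → 214°
S = 63 + 0.74 × (68 − 63) = 66.7 → 67%
L = 23 + 0.74 × (58 − 23) = 48.9 → 49%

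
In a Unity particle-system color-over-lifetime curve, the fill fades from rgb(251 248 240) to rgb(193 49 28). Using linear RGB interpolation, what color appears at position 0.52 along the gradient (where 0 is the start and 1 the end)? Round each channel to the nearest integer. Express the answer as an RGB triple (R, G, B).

R = 251 + 0.52 × (193 − 251) = 251 + 0.52 × -58 = 220.84 → 221
G = 248 + 0.52 × (49 − 248) = 248 + 0.52 × -199 = 144.52 → 145
B = 240 + 0.52 × (28 − 240) = 240 + 0.52 × -212 = 129.76 → 130

(221, 145, 130)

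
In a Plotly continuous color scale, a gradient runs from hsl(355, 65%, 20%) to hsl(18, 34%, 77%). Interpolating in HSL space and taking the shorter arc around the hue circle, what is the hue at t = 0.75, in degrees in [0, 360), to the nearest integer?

12

Hue: 18 − 355 = -337°, but |-337| > 180 so the shorter arc goes the other way: Δh = -337 + 360 = 23°.
H = 355 + 0.75 × (23) = 372.25 → 372 → 372 mod 360 = 12°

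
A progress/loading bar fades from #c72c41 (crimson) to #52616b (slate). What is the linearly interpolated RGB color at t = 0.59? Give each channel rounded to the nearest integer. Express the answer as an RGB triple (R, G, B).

#c72c41 → (199, 44, 65); #52616b → (82, 97, 107).
R = 199 + 0.59 × (82 − 199) = 199 + 0.59 × -117 = 129.97 → 130
G = 44 + 0.59 × (97 − 44) = 44 + 0.59 × 53 = 75.27 → 75
B = 65 + 0.59 × (107 − 65) = 65 + 0.59 × 42 = 89.78 → 90
So the blended color is (130, 75, 90), about #824b5a.

(130, 75, 90)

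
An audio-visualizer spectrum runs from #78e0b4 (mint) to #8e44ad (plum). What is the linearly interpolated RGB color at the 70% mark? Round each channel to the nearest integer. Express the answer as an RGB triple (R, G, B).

#78e0b4 → (120, 224, 180); #8e44ad → (142, 68, 173).
70% corresponds to t = 0.7.
R = 120 + 0.7 × (142 − 120) = 120 + 0.7 × 22 = 135.4 → 135
G = 224 + 0.7 × (68 − 224) = 224 + 0.7 × -156 = 114.8 → 115
B = 180 + 0.7 × (173 − 180) = 180 + 0.7 × -7 = 175.1 → 175

(135, 115, 175)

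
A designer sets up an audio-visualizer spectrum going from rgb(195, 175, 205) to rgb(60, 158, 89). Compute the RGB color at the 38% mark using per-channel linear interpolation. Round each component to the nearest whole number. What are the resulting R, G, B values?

(144, 169, 161)

38% corresponds to t = 0.38.
R = 195 + 0.38 × (60 − 195) = 195 + 0.38 × -135 = 143.7 → 144
G = 175 + 0.38 × (158 − 175) = 175 + 0.38 × -17 = 168.54 → 169
B = 205 + 0.38 × (89 − 205) = 205 + 0.38 × -116 = 160.92 → 161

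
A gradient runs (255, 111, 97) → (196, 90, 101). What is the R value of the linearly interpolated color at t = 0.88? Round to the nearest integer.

203

R = 255 + 0.88 × (196 − 255) = 203.08 → 203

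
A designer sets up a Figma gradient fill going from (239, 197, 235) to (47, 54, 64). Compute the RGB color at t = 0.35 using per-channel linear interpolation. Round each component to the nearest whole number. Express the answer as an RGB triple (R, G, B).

R = 239 + 0.35 × (47 − 239) = 239 + 0.35 × -192 = 171.8 → 172
G = 197 + 0.35 × (54 − 197) = 197 + 0.35 × -143 = 146.95 → 147
B = 235 + 0.35 × (64 − 235) = 235 + 0.35 × -171 = 175.15 → 175
So the blended color is (172, 147, 175), about #ac93af.

(172, 147, 175)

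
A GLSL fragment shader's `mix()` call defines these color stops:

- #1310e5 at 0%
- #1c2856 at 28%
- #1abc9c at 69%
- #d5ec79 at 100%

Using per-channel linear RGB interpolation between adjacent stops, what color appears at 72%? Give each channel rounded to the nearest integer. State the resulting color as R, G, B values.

(44, 193, 153)

72% lies between the 69% and 100% stops, so the local fraction is t = (72 − 69)/(100 − 69) = 3/31 ≈ 0.0968.
#1abc9c → (26, 188, 156); #d5ec79 → (213, 236, 121).
R = 26 + 0.0968 × (213 − 26) = 44.102 → 44
G = 188 + 0.0968 × (236 − 188) = 192.646 → 193
B = 156 + 0.0968 × (121 − 156) = 152.612 → 153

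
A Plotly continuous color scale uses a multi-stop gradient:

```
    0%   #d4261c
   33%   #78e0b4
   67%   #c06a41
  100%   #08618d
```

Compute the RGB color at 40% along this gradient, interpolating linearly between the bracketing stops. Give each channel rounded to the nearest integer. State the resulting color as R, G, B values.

40% lies between the 33% and 67% stops, so the local fraction is t = (40 − 33)/(67 − 33) = 7/34 ≈ 0.2059.
#78e0b4 → (120, 224, 180); #c06a41 → (192, 106, 65).
R = 120 + 0.2059 × (192 − 120) = 134.825 → 135
G = 224 + 0.2059 × (106 − 224) = 199.704 → 200
B = 180 + 0.2059 × (65 − 180) = 156.322 → 156

(135, 200, 156)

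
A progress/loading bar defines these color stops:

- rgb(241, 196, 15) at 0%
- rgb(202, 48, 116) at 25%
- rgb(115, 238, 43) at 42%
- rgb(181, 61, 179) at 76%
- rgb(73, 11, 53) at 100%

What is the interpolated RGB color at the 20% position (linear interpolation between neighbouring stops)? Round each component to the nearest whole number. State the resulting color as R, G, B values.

(210, 78, 96)

20% lies between the 0% and 25% stops, so the local fraction is t = (20 − 0)/(25 − 0) = 20/25 ≈ 0.8.
R = 241 + 0.8 × (202 − 241) = 209.8 → 210
G = 196 + 0.8 × (48 − 196) = 77.6 → 78
B = 15 + 0.8 × (116 − 15) = 95.8 → 96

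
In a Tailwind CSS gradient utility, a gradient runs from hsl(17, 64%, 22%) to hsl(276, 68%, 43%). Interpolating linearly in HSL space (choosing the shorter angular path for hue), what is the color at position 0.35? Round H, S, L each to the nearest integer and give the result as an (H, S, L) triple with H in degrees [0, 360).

Hue: 276 − 17 = 259°, but |259| > 180 so the shorter arc goes the other way: Δh = 259 − 360 = -101°.
H = 17 + 0.35 × (-101) = -18.35 → -18 → -18 mod 360 = 342°
S = 64 + 0.35 × (68 − 64) = 65.4 → 65%
L = 22 + 0.35 × (43 − 22) = 29.35 → 29%

(342, 65, 29)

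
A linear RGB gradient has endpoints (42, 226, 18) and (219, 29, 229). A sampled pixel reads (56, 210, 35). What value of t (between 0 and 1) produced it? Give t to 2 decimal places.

Invert the lerp on the B channel (largest span, 211): t = (35 − 18) / (229 − 18) = 17/211 = 0.080569.
Check on R: (56 − 42)/(219 − 42) = 0.0791 ✓

0.08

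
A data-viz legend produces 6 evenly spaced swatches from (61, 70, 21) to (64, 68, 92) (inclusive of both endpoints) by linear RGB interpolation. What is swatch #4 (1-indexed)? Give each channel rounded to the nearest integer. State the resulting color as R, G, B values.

(63, 69, 64)

With 6 swatches and endpoints inclusive, swatch 4 sits at t = (4 − 1)/(6 − 1) = 3/5 ≈ 0.6.
R = 61 + 0.6 × (64 − 61) = 62.8 → 63
G = 70 + 0.6 × (68 − 70) = 68.8 → 69
B = 21 + 0.6 × (92 − 21) = 63.6 → 64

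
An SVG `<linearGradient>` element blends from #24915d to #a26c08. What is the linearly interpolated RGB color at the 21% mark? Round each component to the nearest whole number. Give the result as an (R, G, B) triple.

(62, 137, 75)

#24915d → (36, 145, 93); #a26c08 → (162, 108, 8).
21% corresponds to t = 0.21.
R = 36 + 0.21 × (162 − 36) = 36 + 0.21 × 126 = 62.46 → 62
G = 145 + 0.21 × (108 − 145) = 145 + 0.21 × -37 = 137.23 → 137
B = 93 + 0.21 × (8 − 93) = 93 + 0.21 × -85 = 75.15 → 75
So the blended color is (62, 137, 75), about #3e894b.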